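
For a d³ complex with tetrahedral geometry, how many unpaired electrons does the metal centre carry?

With tetrahedral geometry the complex is necessarily high-spin.
Configuration: e^2 t2^1, giving 3 unpaired electrons.

3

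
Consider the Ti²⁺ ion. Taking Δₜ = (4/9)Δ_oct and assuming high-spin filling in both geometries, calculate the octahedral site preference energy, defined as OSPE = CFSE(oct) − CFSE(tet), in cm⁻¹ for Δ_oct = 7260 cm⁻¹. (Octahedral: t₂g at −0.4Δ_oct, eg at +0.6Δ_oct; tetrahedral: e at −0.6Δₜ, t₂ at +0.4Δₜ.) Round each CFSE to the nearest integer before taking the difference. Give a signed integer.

-1936

Ti²⁺: group 4, so d-count = 4 − 2 = 2.
Octahedral high-spin t₂g² eg⁰: CFSE = -0.8 × 7260 = -5808 cm⁻¹.
Tetrahedral: e² t₂⁰, CFSE = 2(−0.6) + 0(+0.4) = -1.2Δₜ = -1.2 × (4/9) × 7260 = -3872 cm⁻¹.
OSPE = -5808 − (-3872) = -1936 cm⁻¹.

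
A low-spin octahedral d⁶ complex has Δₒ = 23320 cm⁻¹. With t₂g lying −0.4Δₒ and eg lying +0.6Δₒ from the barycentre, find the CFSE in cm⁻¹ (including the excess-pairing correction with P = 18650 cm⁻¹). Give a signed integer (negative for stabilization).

-18668

The d⁶ electrons fill as t₂g⁶ eg⁰.
CFSE(orbital) = 6×(-0.4Δₒ) + 0×(0.6Δₒ) = -2.4Δₒ; with Δₒ = 23320 cm⁻¹ that is -55968 cm⁻¹.
Relative to high-spin t₂g⁴ eg² (1 paired), the low-spin configuration has 2 additional pairs, contributing +2 × 18650 = +37300 cm⁻¹.
Combining: -55968 + 37300 = -18668 cm⁻¹.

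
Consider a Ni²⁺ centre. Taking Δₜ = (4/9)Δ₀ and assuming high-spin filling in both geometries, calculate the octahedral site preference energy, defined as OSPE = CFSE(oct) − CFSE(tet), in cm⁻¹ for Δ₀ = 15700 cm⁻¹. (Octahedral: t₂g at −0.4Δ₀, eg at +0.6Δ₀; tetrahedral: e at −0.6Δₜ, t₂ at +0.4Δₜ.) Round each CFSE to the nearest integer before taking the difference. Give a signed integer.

-13258

Group 10 minus oxidation state +2 gives a d⁸ configuration for Ni²⁺.
In an octahedral site d⁸ (HS) is t₂g⁶ eg², giving CFSE(oct) = -1.2Δ₀ = -18840 cm⁻¹.
In a tetrahedral site the filling is e⁴ t₂⁴: CFSE(tet) = -0.8Δₜ = -0.8 × (4/9)(15700) = -5582 cm⁻¹.
OSPE = CFSE(oct) − CFSE(tet) = -18840 − (-5582) = -13258 cm⁻¹.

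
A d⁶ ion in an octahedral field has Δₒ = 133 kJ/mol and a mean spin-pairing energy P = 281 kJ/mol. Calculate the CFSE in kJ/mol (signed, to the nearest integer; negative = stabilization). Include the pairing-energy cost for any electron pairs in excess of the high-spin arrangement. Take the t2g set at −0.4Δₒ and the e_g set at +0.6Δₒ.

-53

Here Δₒ < P (133 < 281), so the high-spin state is favoured.
Filling d⁶ accordingly: t2g^4 e_g^2.
Orbital CFSE = -0.4Δₒ = -0.4 × 133 = -53 kJ/mol.
High-spin has no excess pairs, so no pairing correction applies.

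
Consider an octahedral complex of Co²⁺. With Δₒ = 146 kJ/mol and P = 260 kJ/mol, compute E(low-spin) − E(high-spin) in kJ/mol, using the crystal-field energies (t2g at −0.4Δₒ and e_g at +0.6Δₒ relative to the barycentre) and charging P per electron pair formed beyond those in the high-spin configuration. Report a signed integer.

114

Co sits in group 9; removing 2 electrons leaves Co²⁺ with 9 − 2 = 7 d electrons.
High-spin d⁷ fills as t2g^5 e_g^2 with CFSE 5(−0.4) + 2(+0.6) = -0.8Δₒ = -117 kJ/mol.
Low-spin: t2g^6 e_g^1, orbital CFSE = -1.8Δₒ = -263 kJ/mol; plus 1 excess pair × P = +260 kJ/mol; total -3 kJ/mol.
The difference is -3 − (-117) = 114 kJ/mol, so high-spin lies lower.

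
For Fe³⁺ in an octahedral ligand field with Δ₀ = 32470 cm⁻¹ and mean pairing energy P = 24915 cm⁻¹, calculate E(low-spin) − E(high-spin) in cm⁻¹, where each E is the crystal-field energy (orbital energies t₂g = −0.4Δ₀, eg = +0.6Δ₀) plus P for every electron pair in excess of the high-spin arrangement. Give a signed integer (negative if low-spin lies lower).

Fe sits in group 8; removing 3 electrons leaves Fe³⁺ with 8 − 3 = 5 d electrons.
High-spin: t₂g³ eg², CFSE = 0.0Δ₀ = 0 cm⁻¹.
Low-spin t₂g⁵ eg⁰ gives -2.0Δ₀ = -64940 cm⁻¹, but forming 2 extra pairs costs 2P = 49830 cm⁻¹, so E(LS) = -64940 + 49830 = -15110 cm⁻¹.
Thus E(LS) − E(HS) = -15110 cm⁻¹.

-15110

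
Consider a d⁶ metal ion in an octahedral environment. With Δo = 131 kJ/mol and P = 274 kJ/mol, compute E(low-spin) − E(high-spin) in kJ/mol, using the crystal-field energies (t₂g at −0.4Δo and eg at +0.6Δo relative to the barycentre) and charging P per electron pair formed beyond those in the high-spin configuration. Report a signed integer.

286

High-spin: t₂g⁴ eg², CFSE = -0.4Δo = -52 kJ/mol.
For low-spin the configuration is t₂g⁶ eg⁰: orbital energy -2.4 × 131 = -314 kJ/mol, and 2 additional pairs relative to high-spin add 548 kJ/mol, giving 234 kJ/mol.
The difference is 234 − (-52) = 286 kJ/mol, so high-spin lies lower.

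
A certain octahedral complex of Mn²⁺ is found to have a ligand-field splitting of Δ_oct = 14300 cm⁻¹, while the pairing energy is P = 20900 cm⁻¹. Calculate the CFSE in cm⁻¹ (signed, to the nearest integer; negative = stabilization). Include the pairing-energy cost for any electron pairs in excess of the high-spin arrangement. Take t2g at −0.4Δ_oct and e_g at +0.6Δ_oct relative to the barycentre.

0

Mn sits in group 7; removing 2 electrons leaves Mn²⁺ with 7 − 2 = 5 d electrons.
Since Δ_oct = 14300 cm⁻¹ < P = 20900 cm⁻¹, the complex adopts the high-spin configuration.
Configuration: t2g^3 e_g^2.
Orbital CFSE = 0.0Δ_oct = 0.0 × 14300 = 0 cm⁻¹.
High-spin has no excess pairs, so no pairing correction applies.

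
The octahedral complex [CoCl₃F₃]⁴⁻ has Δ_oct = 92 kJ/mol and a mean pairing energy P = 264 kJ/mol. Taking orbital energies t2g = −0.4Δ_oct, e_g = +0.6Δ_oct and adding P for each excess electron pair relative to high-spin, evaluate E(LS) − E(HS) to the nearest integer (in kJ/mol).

172

Ligand charges: 3×(-1) from Cl⁻ and 3×(-1) from F⁻ sum to -6; with overall charge -4, Co is +2.
Co sits in group 9; removing 2 electrons leaves Co²⁺ with 9 − 2 = 7 d electrons.
High-spin: t2g^5 e_g^2, CFSE = -0.8Δ_oct = -74 kJ/mol.
For low-spin the configuration is t2g^6 e_g^1: orbital energy -1.8 × 92 = -166 kJ/mol, and 1 additional pair relative to high-spin adds 264 kJ/mol, giving 98 kJ/mol.
The difference is 98 − (-74) = 172 kJ/mol, so high-spin lies lower.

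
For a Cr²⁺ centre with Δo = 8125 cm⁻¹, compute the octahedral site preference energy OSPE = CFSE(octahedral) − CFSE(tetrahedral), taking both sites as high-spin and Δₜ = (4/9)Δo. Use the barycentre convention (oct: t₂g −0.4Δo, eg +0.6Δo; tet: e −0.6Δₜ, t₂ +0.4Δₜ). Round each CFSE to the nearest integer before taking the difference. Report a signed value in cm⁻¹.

Cr is in group 6, so Cr²⁺ is d⁴ (6 − 2 = 4).
In an octahedral site d⁴ (HS) is t₂g³ eg¹, giving CFSE(oct) = -0.6Δo = -4875 cm⁻¹.
Tetrahedral e² t₂² gives -0.4Δₜ = -0.4 × (4/9) × 8125 = -1444 cm⁻¹.
OSPE = CFSE(oct) − CFSE(tet) = -4875 − (-1444) = -3431 cm⁻¹.

-3431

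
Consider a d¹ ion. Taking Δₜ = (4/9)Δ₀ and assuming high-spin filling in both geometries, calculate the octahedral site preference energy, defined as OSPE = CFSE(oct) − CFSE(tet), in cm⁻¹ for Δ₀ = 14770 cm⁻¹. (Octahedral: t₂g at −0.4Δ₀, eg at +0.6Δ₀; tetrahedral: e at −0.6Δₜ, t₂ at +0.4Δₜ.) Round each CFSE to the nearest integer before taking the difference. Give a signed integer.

Octahedral high-spin t₂g¹ eg⁰: CFSE = -0.4 × 14770 = -5908 cm⁻¹.
Tetrahedral e¹ t₂⁰ gives -0.6Δₜ = -0.6 × (4/9) × 14770 = -3939 cm⁻¹.
OSPE = CFSE(oct) − CFSE(tet) = -5908 − (-3939) = -1969 cm⁻¹.

-1969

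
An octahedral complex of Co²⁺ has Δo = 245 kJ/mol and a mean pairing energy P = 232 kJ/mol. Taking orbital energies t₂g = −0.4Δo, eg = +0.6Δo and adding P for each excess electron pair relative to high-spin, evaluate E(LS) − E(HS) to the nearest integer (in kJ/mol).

-13

Co²⁺: group 9, so d-count = 9 − 2 = 7.
In the high-spin limit (t₂g⁵ eg²) the orbital term is -0.8Δo = -196 kJ/mol, with no excess pairing.
For low-spin the configuration is t₂g⁶ eg¹: orbital energy -1.8 × 245 = -441 kJ/mol, and 1 additional pair relative to high-spin adds 232 kJ/mol, giving -209 kJ/mol.
Thus E(LS) − E(HS) = -13 kJ/mol.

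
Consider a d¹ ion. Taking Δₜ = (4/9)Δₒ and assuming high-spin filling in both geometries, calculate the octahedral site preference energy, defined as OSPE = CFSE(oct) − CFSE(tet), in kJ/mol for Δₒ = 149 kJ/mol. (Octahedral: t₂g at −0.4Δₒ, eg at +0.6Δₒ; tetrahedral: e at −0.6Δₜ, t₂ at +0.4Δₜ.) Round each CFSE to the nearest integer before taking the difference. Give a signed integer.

In an octahedral site d¹ (HS) is t₂g¹ eg⁰, giving CFSE(oct) = -0.4Δₒ = -60 kJ/mol.
Tetrahedral e¹ t₂⁰ gives -0.6Δₜ = -0.6 × (4/9) × 149 = -40 kJ/mol.
OSPE = -60 − (-40) = -20 kJ/mol.

-20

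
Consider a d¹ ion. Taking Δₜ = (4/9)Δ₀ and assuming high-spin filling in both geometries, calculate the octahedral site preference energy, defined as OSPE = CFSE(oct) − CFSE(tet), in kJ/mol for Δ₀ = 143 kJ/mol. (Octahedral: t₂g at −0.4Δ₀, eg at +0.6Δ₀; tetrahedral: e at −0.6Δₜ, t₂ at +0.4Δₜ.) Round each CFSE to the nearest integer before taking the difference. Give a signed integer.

Octahedral (high-spin): t₂g¹ eg⁰, CFSE = 1(−0.4) + 0(+0.6) = -0.4Δ₀ = -0.4 × 143 = -57 kJ/mol.
Tetrahedral e¹ t₂⁰ gives -0.6Δₜ = -0.6 × (4/9) × 143 = -38 kJ/mol.
Subtracting, OSPE = -57 − (-38) = -19 kJ/mol.

-19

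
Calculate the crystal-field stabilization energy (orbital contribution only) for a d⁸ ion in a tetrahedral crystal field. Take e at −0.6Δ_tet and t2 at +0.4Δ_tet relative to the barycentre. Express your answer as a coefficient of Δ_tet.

Tetrahedral splitting is small, so the complex is high-spin.
Configuration: e^4 t2^4.
CFSE = 4(-0.6Δ_tet) + 4(0.4Δ_tet) = -2.4Δ_tet + 1.6Δ_tet = -0.8Δ_tet.

-0.8 Δ_tet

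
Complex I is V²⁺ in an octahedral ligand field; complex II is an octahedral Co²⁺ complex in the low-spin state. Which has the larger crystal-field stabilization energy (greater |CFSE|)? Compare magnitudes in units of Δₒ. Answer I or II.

II

I: V is in group 5, so V²⁺ is d³ (5 − 2 = 3); For octahedral d³ the high- and low-spin configurations coincide; t2g^3 e_g^0, CFSE = -1.2Δₒ.
II: Co sits in group 9; removing 2 electrons leaves Co²⁺ with 9 − 2 = 7 d electrons; t2g^6 e_g^1, CFSE = -1.8Δₒ.
So II has the larger |CFSE|.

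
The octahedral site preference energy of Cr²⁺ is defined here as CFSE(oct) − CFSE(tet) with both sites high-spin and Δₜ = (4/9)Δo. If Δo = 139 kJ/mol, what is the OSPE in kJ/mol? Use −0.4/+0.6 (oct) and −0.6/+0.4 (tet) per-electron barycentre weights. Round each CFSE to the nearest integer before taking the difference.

-58

Cr sits in group 6; removing 2 electrons leaves Cr²⁺ with 6 − 2 = 4 d electrons.
In an octahedral site d⁴ (HS) is t₂g³ eg¹, giving CFSE(oct) = -0.6Δo = -83 kJ/mol.
Tetrahedral: e² t₂², CFSE = 2(−0.6) + 2(+0.4) = -0.4Δₜ = -0.4 × (4/9) × 139 = -25 kJ/mol.
OSPE = -83 − (-25) = -58 kJ/mol.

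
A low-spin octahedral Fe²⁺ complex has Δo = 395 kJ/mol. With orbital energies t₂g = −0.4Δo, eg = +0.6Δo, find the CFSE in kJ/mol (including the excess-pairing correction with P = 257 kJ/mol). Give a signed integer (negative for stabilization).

-434

Fe sits in group 8; removing 2 electrons leaves Fe²⁺ with 8 − 2 = 6 d electrons.
Configuration: t₂g⁶ eg⁰.
Orbital CFSE = 6(-0.4) + 0(0.6) = -2.4Δo = -2.4 × 395 = -948 kJ/mol.
High-spin d⁶ would be t₂g⁴ eg² with 1 pair; low-spin has 3, so 2 excess pairs cost +2P = +514 kJ/mol.
Net CFSE = -948 + 514 = -434 kJ/mol.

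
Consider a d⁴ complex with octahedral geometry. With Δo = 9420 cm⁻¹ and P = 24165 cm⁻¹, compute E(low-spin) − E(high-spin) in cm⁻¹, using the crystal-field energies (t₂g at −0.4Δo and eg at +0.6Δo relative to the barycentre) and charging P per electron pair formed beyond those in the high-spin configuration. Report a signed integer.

High-spin: t₂g³ eg¹, CFSE = -0.6Δo = -5652 cm⁻¹.
Low-spin: t₂g⁴ eg⁰, orbital CFSE = -1.6Δo = -15072 cm⁻¹; plus 1 excess pair × P = +24165 cm⁻¹; total 9093 cm⁻¹.
Thus E(LS) − E(HS) = 14745 cm⁻¹.

14745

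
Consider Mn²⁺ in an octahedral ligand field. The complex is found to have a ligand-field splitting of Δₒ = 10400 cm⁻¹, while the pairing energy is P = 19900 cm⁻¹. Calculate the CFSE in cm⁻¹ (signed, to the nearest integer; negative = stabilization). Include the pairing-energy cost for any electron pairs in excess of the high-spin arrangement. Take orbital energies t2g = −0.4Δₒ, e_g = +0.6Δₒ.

Mn is in group 7, so Mn²⁺ is d⁵ (7 − 2 = 5).
Δₒ < P, so pairing is avoided: the ground state is high-spin.
Configuration: t2g^3 e_g^2.
Orbital CFSE = 0.0Δₒ = 0.0 × 10400 = 0 cm⁻¹.
High-spin has no excess pairs, so no pairing correction applies.

0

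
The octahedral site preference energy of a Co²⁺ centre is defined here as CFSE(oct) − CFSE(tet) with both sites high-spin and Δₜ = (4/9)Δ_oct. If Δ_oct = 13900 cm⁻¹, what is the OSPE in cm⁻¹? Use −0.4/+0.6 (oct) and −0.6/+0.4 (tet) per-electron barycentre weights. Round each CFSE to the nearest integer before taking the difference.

-3707

Group 9 minus oxidation state +2 gives a d⁷ configuration for Co²⁺.
In an octahedral site d⁷ (HS) is t2g^5 e_g^2, giving CFSE(oct) = -0.8Δ_oct = -11120 cm⁻¹.
In a tetrahedral site the filling is e^4 t2^3: CFSE(tet) = -1.2Δₜ = -1.2 × (4/9)(13900) = -7413 cm⁻¹.
OSPE = CFSE(oct) − CFSE(tet) = -11120 − (-7413) = -3707 cm⁻¹.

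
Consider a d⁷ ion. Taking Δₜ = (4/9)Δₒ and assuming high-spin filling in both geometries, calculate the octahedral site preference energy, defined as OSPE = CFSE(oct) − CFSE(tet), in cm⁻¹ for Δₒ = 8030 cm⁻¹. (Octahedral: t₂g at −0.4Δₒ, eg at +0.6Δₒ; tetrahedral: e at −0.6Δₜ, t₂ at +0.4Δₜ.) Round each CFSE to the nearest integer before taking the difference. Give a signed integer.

Octahedral (high-spin): t2g^5 e_g^2, CFSE = 5(−0.4) + 2(+0.6) = -0.8Δₒ = -0.8 × 8030 = -6424 cm⁻¹.
In a tetrahedral site the filling is e^4 t2^3: CFSE(tet) = -1.2Δₜ = -1.2 × (4/9)(8030) = -4283 cm⁻¹.
Subtracting, OSPE = -6424 − (-4283) = -2141 cm⁻¹.

-2141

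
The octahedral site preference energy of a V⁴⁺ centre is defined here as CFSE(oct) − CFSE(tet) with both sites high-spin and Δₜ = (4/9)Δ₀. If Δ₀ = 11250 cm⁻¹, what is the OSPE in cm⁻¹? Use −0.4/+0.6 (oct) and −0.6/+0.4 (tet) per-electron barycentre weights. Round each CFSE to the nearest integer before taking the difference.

-1500

V is in group 5, so V⁴⁺ is d¹ (5 − 4 = 1).
Octahedral high-spin t₂g¹ eg⁰: CFSE = -0.4 × 11250 = -4500 cm⁻¹.
In a tetrahedral site the filling is e¹ t₂⁰: CFSE(tet) = -0.6Δₜ = -0.6 × (4/9)(11250) = -3000 cm⁻¹.
Subtracting, OSPE = -4500 − (-3000) = -1500 cm⁻¹.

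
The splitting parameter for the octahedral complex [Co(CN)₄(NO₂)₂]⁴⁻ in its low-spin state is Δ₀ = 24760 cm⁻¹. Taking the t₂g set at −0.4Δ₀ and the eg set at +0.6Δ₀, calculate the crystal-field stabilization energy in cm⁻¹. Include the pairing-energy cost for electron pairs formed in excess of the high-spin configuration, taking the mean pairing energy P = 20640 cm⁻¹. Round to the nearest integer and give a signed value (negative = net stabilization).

Ligand charges: 4×(-1) from CN⁻ and 2×(-1) from NO₂⁻ sum to -6; with overall charge -4, Co is +2.
Group 9 minus oxidation state +2 gives a d⁷ configuration for Co²⁺.
Electron filling gives t₂g⁶ eg¹.
CFSE(orbital) = 6×(-0.4Δ₀) + 1×(0.6Δ₀) = -1.8Δ₀; with Δ₀ = 24760 cm⁻¹ that is -44568 cm⁻¹.
Pairing penalty: 3 pairs vs 2 in the high-spin reference → 1 extra × P = 20640 cm⁻¹.
Net CFSE = -44568 + 20640 = -23928 cm⁻¹.

-23928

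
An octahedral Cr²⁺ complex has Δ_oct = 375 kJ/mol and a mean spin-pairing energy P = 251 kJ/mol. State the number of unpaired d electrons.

Group 6 minus oxidation state +2 gives a d⁴ configuration for Cr²⁺.
With Δ_oct > P the complex is low-spin.
That gives t2g^4 e_g^0.
Unpaired electrons: 2.

2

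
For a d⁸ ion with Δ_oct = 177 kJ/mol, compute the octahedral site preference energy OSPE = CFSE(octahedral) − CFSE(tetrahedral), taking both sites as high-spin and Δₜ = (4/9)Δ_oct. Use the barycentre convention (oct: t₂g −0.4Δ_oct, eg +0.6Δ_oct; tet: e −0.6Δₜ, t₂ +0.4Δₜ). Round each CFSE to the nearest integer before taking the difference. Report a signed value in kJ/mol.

-149

In an octahedral site d⁸ (HS) is t₂g⁶ eg², giving CFSE(oct) = -1.2Δ_oct = -212 kJ/mol.
In a tetrahedral site the filling is e⁴ t₂⁴: CFSE(tet) = -0.8Δₜ = -0.8 × (4/9)(177) = -63 kJ/mol.
OSPE = -212 − (-63) = -149 kJ/mol.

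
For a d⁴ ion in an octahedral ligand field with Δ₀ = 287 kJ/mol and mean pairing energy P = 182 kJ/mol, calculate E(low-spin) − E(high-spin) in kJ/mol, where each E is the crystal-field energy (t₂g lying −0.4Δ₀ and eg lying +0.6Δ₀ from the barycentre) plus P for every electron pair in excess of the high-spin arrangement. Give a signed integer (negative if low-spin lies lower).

-105

High-spin d⁴ fills as t₂g³ eg¹ with CFSE 3(−0.4) + 1(+0.6) = -0.6Δ₀ = -172 kJ/mol.
Low-spin: t₂g⁴ eg⁰, orbital CFSE = -1.6Δ₀ = -459 kJ/mol; plus 1 excess pair × P = +182 kJ/mol; total -277 kJ/mol.
Thus E(LS) − E(HS) = -105 kJ/mol.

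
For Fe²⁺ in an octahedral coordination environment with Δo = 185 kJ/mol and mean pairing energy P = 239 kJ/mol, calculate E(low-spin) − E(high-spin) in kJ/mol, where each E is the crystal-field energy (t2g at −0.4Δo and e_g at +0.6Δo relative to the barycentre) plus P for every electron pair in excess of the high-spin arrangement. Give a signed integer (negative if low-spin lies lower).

108

Group 8 minus oxidation state +2 gives a d⁶ configuration for Fe²⁺.
High-spin: t2g^4 e_g^2, CFSE = -0.4Δo = -74 kJ/mol.
For low-spin the configuration is t2g^6 e_g^0: orbital energy -2.4 × 185 = -444 kJ/mol, and 2 additional pairs relative to high-spin add 478 kJ/mol, giving 34 kJ/mol.
Thus E(LS) − E(HS) = 108 kJ/mol.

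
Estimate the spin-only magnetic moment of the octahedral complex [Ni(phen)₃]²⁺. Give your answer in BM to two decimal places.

phen is neutral, so the +2 overall charge sits on Ni: oxidation state +2.
Ni²⁺: group 10, so d-count = 10 − 2 = 8.
Configuration: t₂g⁶ eg² → 2 unpaired electrons.
μ(spin-only) = √[2(2+2)] = √8 ≈ 2.83 BM.

2.83 BM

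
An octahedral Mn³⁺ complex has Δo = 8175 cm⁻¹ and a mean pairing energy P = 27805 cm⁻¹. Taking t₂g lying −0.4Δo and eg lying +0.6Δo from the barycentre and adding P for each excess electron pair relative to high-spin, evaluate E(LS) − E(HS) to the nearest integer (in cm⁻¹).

Mn³⁺: group 7, so d-count = 7 − 3 = 4.
In the high-spin limit (t₂g³ eg¹) the orbital term is -0.6Δo = -4905 cm⁻¹, with no excess pairing.
Low-spin: t₂g⁴ eg⁰, orbital CFSE = -1.6Δo = -13080 cm⁻¹; plus 1 excess pair × P = +27805 cm⁻¹; total 14725 cm⁻¹.
E(LS) − E(HS) = 14725 − (-4905) = 19630 cm⁻¹.

19630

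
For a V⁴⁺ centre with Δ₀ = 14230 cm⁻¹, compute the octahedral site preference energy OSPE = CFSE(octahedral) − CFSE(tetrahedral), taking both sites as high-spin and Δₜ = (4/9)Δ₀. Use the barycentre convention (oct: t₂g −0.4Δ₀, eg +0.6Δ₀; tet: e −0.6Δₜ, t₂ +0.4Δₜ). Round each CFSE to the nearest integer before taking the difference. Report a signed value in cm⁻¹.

V sits in group 5; removing 4 electrons leaves V⁴⁺ with 5 − 4 = 1 d electrons.
Octahedral (high-spin): t2g^1 e_g^0, CFSE = 1(−0.4) + 0(+0.6) = -0.4Δ₀ = -0.4 × 14230 = -5692 cm⁻¹.
Tetrahedral: e^1 t2^0, CFSE = 1(−0.6) + 0(+0.4) = -0.6Δₜ = -0.6 × (4/9) × 14230 = -3795 cm⁻¹.
OSPE = -5692 − (-3795) = -1897 cm⁻¹.

-1897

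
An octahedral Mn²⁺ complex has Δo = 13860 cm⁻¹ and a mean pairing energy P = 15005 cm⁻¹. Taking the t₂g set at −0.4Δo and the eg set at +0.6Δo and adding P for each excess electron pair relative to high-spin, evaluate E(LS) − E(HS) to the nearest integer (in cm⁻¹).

Mn²⁺: group 7, so d-count = 7 − 2 = 5.
High-spin: t₂g³ eg², CFSE = 0.0Δo = 0 cm⁻¹.
Low-spin: t₂g⁵ eg⁰, orbital CFSE = -2.0Δo = -27720 cm⁻¹; plus 2 excess pairs × P = +30010 cm⁻¹; total 2290 cm⁻¹.
The difference is 2290 − (0) = 2290 cm⁻¹, so high-spin lies lower.

2290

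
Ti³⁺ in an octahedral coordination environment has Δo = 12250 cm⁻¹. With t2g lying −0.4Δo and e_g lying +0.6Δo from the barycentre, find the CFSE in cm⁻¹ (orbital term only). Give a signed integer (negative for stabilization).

-4900

Ti sits in group 4; removing 3 electrons leaves Ti³⁺ with 4 − 3 = 1 d electrons.
For octahedral d¹ the high- and low-spin configurations coincide.
Configuration: t2g^1 e_g^0.
Orbital CFSE = 1(-0.4) + 0(0.6) = -0.4Δo = -0.4 × 12250 = -4900 cm⁻¹.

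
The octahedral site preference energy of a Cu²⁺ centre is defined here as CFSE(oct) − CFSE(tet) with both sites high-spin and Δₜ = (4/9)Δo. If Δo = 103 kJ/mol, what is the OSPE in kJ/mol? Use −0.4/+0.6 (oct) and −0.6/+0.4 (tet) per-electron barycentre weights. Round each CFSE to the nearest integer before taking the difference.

Group 11 minus oxidation state +2 gives a d⁹ configuration for Cu²⁺.
Octahedral high-spin t2g^6 e_g^3: CFSE = -0.6 × 103 = -62 kJ/mol.
In a tetrahedral site the filling is e^4 t2^5: CFSE(tet) = -0.4Δₜ = -0.4 × (4/9)(103) = -18 kJ/mol.
OSPE = CFSE(oct) − CFSE(tet) = -62 − (-18) = -44 kJ/mol.

-44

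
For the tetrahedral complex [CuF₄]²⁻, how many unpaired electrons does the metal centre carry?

1

Each F⁻ contributes -1; 4 × (-1) = -4. With overall charge -2, Cu is in the +2 oxidation state.
Group 11 minus oxidation state +2 gives a d⁹ configuration for Cu²⁺.
With tetrahedral geometry the complex is necessarily high-spin.
Configuration: e^4 t2^5, giving 1 unpaired electron.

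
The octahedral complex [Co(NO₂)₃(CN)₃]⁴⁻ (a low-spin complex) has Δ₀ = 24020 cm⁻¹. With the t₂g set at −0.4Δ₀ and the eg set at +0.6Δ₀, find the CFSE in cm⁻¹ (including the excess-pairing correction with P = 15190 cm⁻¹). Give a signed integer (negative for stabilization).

-28046

Ligand charges: 3×(-1) from NO₂⁻ and 3×(-1) from CN⁻ sum to -6; with overall charge -4, Co is +2.
Group 9 minus oxidation state +2 gives a d⁷ configuration for Co²⁺.
Configuration: t₂g⁶ eg¹.
The orbital stabilization is -1.8Δ₀ = -1.8 × 24020 = -43236 cm⁻¹.
Relative to high-spin t₂g⁵ eg² (2 paired), the low-spin configuration has 1 additional pair, contributing +1 × 15190 = +15190 cm⁻¹.
Overall CFSE = -43236 + 15190 = -28046 cm⁻¹.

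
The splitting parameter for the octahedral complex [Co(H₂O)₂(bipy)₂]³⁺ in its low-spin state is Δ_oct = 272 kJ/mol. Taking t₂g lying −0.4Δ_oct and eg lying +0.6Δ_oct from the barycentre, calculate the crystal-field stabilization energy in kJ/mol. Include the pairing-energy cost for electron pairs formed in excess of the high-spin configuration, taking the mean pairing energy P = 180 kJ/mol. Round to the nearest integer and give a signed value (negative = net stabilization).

-293

Ligand charges: 2×(+0) from H₂O and 2×(+0) from bipy sum to +0; with overall charge +3, Co is +3.
Co³⁺: group 9, so d-count = 9 − 3 = 6.
Electron filling gives t₂g⁶ eg⁰.
Orbital CFSE = 6(-0.4) + 0(0.6) = -2.4Δ_oct = -2.4 × 272 = -653 kJ/mol.
Pairing penalty: 3 pairs vs 1 in the high-spin reference → 2 extra × P = 360 kJ/mol.
Net CFSE = -653 + 360 = -293 kJ/mol.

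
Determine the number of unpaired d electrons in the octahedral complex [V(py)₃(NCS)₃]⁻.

3

Ligand charges: 3×(+0) from py and 3×(-1) from NCS⁻ sum to -3; with overall charge -1, V is +2.
V sits in group 5; removing 2 electrons leaves V²⁺ with 5 − 2 = 3 d electrons.
Configuration: t2g^3 e_g^0, giving 3 unpaired electrons.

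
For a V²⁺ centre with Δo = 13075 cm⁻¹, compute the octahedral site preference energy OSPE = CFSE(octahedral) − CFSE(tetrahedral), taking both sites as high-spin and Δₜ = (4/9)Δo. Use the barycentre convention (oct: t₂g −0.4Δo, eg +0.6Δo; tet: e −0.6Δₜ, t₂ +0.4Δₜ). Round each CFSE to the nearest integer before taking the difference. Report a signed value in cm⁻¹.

V is in group 5, so V²⁺ is d³ (5 − 2 = 3).
Octahedral high-spin t₂g³ eg⁰: CFSE = -1.2 × 13075 = -15690 cm⁻¹.
Tetrahedral: e² t₂¹, CFSE = 2(−0.6) + 1(+0.4) = -0.8Δₜ = -0.8 × (4/9) × 13075 = -4649 cm⁻¹.
OSPE = -15690 − (-4649) = -11041 cm⁻¹.

-11041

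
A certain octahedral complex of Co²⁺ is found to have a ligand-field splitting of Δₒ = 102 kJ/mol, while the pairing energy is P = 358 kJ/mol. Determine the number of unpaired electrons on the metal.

Co sits in group 9; removing 2 electrons leaves Co²⁺ with 9 − 2 = 7 d electrons.
Since Δₒ = 102 kJ/mol < P = 358 kJ/mol, the complex adopts the high-spin configuration.
That gives t2g^5 e_g^2.
Unpaired electrons: 3.

3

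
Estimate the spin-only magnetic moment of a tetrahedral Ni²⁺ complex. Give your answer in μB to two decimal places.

2.83 μB

Ni is in group 10, so Ni²⁺ is d⁸ (10 − 2 = 8).
Tetrahedral splitting is small, so the complex is high-spin.
Configuration: e⁴ t₂⁴ → 2 unpaired electrons.
μ(spin-only) = √[2(2+2)] = √8 ≈ 2.83 μB.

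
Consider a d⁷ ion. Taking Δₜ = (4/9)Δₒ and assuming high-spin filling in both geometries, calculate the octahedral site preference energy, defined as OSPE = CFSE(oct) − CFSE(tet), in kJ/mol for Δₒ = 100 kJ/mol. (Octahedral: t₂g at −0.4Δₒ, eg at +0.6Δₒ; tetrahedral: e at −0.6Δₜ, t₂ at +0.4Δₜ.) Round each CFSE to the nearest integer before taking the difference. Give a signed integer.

-27

Octahedral high-spin t2g^5 e_g^2: CFSE = -0.8 × 100 = -80 kJ/mol.
Tetrahedral: e^4 t2^3, CFSE = 4(−0.6) + 3(+0.4) = -1.2Δₜ = -1.2 × (4/9) × 100 = -53 kJ/mol.
Subtracting, OSPE = -80 − (-53) = -27 kJ/mol.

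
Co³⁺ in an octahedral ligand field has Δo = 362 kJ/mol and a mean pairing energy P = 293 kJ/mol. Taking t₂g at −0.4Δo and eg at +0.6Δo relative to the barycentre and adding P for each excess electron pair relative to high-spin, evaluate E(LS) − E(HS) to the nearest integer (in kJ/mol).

Co³⁺: group 9, so d-count = 9 − 3 = 6.
High-spin d⁶ fills as t₂g⁴ eg² with CFSE 4(−0.4) + 2(+0.6) = -0.4Δo = -145 kJ/mol.
Low-spin t₂g⁶ eg⁰ gives -2.4Δo = -869 kJ/mol, but forming 2 extra pairs costs 2P = 586 kJ/mol, so E(LS) = -869 + 586 = -283 kJ/mol.
E(LS) − E(HS) = -283 − (-145) = -138 kJ/mol.

-138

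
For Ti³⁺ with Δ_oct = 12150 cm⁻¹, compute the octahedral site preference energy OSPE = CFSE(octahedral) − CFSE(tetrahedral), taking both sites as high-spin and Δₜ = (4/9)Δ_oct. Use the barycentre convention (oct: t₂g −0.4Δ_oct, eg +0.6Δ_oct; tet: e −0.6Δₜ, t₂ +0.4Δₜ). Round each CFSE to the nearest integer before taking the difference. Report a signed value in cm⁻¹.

Ti³⁺: group 4, so d-count = 4 − 3 = 1.
Octahedral high-spin t2g^1 e_g^0: CFSE = -0.4 × 12150 = -4860 cm⁻¹.
Tetrahedral e^1 t2^0 gives -0.6Δₜ = -0.6 × (4/9) × 12150 = -3240 cm⁻¹.
Subtracting, OSPE = -4860 − (-3240) = -1620 cm⁻¹.

-1620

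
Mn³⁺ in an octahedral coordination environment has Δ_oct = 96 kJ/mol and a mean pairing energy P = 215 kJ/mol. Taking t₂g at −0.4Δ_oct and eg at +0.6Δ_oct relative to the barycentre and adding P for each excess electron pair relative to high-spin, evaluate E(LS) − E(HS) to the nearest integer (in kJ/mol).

119

Mn³⁺: group 7, so d-count = 7 − 3 = 4.
High-spin: t₂g³ eg¹, CFSE = -0.6Δ_oct = -58 kJ/mol.
For low-spin the configuration is t₂g⁴ eg⁰: orbital energy -1.6 × 96 = -154 kJ/mol, and 1 additional pair relative to high-spin adds 215 kJ/mol, giving 61 kJ/mol.
Thus E(LS) − E(HS) = 119 kJ/mol.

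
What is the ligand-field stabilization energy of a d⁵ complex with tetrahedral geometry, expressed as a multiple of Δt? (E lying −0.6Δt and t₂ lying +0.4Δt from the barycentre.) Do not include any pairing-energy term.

0.0 Δt

Tetrahedral fields are weak (Δₜ ≈ 4/9 Δₒ), so electrons fill high-spin.
Configuration: e² t₂³.
CFSE = 2(-0.6Δt) + 3(0.4Δt) = -1.2Δt + 1.2Δt = 0.0Δt.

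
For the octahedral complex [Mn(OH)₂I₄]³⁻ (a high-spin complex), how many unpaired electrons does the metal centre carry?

4

Ligand charges: 2×(-1) from OH⁻ and 4×(-1) from I⁻ sum to -6; with overall charge -3, Mn is +3.
Mn³⁺: group 7, so d-count = 7 − 3 = 4.
Configuration: t₂g³ eg¹, giving 4 unpaired electrons.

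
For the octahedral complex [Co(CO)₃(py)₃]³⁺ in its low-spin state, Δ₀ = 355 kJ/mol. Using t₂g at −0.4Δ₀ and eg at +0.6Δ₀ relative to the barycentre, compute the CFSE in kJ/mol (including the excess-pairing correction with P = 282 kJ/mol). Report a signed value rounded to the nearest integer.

-288

Ligand charges: 3×(+0) from CO and 3×(+0) from py sum to +0; with overall charge +3, Co is +3.
Co sits in group 9; removing 3 electrons leaves Co³⁺ with 9 − 3 = 6 d electrons.
Electron filling gives t₂g⁶ eg⁰.
The orbital stabilization is -2.4Δ₀ = -2.4 × 355 = -852 kJ/mol.
Pairing penalty: 3 pairs vs 1 in the high-spin reference → 2 extra × P = 564 kJ/mol.
Combining: -852 + 564 = -288 kJ/mol.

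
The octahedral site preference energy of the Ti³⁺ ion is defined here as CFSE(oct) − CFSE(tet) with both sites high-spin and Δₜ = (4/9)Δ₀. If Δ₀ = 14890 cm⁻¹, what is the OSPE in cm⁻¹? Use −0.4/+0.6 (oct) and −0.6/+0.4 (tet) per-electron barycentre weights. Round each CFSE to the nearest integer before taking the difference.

-1985

Ti is in group 4, so Ti³⁺ is d¹ (4 − 3 = 1).
Octahedral high-spin t₂g¹ eg⁰: CFSE = -0.4 × 14890 = -5956 cm⁻¹.
Tetrahedral e¹ t₂⁰ gives -0.6Δₜ = -0.6 × (4/9) × 14890 = -3971 cm⁻¹.
Subtracting, OSPE = -5956 − (-3971) = -1985 cm⁻¹.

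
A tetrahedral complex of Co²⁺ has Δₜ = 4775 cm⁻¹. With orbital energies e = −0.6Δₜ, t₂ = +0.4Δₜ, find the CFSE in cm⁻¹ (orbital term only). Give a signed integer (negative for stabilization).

Group 9 minus oxidation state +2 gives a d⁷ configuration for Co²⁺.
Tetrahedral splitting is small, so the complex is high-spin.
The d⁷ electrons fill as e⁴ t₂³.
Orbital CFSE = 4(-0.6) + 3(0.4) = -1.2Δₜ = -1.2 × 4775 = -5730 cm⁻¹.

-5730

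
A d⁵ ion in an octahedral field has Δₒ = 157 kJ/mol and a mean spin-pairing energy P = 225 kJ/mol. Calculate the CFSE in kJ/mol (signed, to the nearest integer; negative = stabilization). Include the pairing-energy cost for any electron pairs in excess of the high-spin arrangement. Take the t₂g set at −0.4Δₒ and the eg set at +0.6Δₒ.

Δₒ < P, so pairing is avoided: the ground state is high-spin.
Filling d⁵ accordingly: t₂g³ eg².
Orbital CFSE = 0.0Δₒ = 0.0 × 157 = 0 kJ/mol.
High-spin has no excess pairs, so no pairing correction applies.

0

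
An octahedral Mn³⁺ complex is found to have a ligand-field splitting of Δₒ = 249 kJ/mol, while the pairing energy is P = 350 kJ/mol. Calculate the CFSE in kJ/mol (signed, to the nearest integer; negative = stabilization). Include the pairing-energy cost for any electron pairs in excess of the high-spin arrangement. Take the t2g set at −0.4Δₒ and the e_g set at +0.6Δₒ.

Mn sits in group 7; removing 3 electrons leaves Mn³⁺ with 7 − 3 = 4 d electrons.
Since Δₒ = 249 kJ/mol < P = 350 kJ/mol, the complex adopts the high-spin configuration.
That gives t2g^3 e_g^1.
Orbital CFSE = -0.6Δₒ = -0.6 × 249 = -149 kJ/mol.
High-spin has no excess pairs, so no pairing correction applies.

-149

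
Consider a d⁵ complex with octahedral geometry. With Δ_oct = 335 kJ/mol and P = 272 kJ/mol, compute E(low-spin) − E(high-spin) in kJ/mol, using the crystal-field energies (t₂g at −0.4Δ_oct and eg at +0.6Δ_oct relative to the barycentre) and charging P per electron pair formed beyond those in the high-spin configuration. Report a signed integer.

-126

High-spin: t₂g³ eg², CFSE = 0.0Δ_oct = 0 kJ/mol.
Low-spin: t₂g⁵ eg⁰, orbital CFSE = -2.0Δ_oct = -670 kJ/mol; plus 2 excess pairs × P = +544 kJ/mol; total -126 kJ/mol.
The difference is -126 − (0) = -126 kJ/mol, so low-spin lies lower.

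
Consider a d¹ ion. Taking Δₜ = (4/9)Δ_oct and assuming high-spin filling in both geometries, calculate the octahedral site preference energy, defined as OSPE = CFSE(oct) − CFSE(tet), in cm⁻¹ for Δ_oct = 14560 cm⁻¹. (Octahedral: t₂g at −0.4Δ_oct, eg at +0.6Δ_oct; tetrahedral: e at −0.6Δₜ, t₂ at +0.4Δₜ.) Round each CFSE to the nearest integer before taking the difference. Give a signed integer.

Octahedral high-spin t2g^1 e_g^0: CFSE = -0.4 × 14560 = -5824 cm⁻¹.
Tetrahedral: e^1 t2^0, CFSE = 1(−0.6) + 0(+0.4) = -0.6Δₜ = -0.6 × (4/9) × 14560 = -3883 cm⁻¹.
OSPE = -5824 − (-3883) = -1941 cm⁻¹.

-1941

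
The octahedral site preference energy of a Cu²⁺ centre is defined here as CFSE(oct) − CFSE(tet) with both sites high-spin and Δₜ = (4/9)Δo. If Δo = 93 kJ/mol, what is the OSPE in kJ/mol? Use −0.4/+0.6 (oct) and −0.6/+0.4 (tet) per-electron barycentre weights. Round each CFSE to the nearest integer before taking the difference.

-39

Cu²⁺: group 11, so d-count = 11 − 2 = 9.
Octahedral high-spin t₂g⁶ eg³: CFSE = -0.6 × 93 = -56 kJ/mol.
In a tetrahedral site the filling is e⁴ t₂⁵: CFSE(tet) = -0.4Δₜ = -0.4 × (4/9)(93) = -17 kJ/mol.
OSPE = CFSE(oct) − CFSE(tet) = -56 − (-17) = -39 kJ/mol.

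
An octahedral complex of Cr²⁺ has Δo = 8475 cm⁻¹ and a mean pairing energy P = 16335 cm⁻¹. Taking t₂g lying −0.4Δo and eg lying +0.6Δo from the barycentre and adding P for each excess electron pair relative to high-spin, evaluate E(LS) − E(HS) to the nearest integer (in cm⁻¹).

Cr is in group 6, so Cr²⁺ is d⁴ (6 − 2 = 4).
High-spin: t₂g³ eg¹, CFSE = -0.6Δo = -5085 cm⁻¹.
For low-spin the configuration is t₂g⁴ eg⁰: orbital energy -1.6 × 8475 = -13560 cm⁻¹, and 1 additional pair relative to high-spin adds 16335 cm⁻¹, giving 2775 cm⁻¹.
Thus E(LS) − E(HS) = 7860 cm⁻¹.

7860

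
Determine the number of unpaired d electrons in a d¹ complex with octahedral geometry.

1

Configuration: t₂g¹ eg⁰, giving 1 unpaired electron.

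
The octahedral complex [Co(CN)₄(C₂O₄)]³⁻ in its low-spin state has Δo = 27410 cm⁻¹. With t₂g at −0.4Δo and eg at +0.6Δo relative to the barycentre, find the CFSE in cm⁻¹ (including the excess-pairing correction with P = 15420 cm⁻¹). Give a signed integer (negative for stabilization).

-34944

Ligand charges: 4×(-1) from CN⁻ and 1×(-2) from C₂O₄²⁻ sum to -6; with overall charge -3, Co is +3.
Co sits in group 9; removing 3 electrons leaves Co³⁺ with 9 − 3 = 6 d electrons.
The d⁶ electrons fill as t₂g⁶ eg⁰.
CFSE(orbital) = 6×(-0.4Δo) + 0×(0.6Δo) = -2.4Δo; with Δo = 27410 cm⁻¹ that is -65784 cm⁻¹.
Pairing penalty: 3 pairs vs 1 in the high-spin reference → 2 extra × P = 30840 cm⁻¹.
Net CFSE = -65784 + 30840 = -34944 cm⁻¹.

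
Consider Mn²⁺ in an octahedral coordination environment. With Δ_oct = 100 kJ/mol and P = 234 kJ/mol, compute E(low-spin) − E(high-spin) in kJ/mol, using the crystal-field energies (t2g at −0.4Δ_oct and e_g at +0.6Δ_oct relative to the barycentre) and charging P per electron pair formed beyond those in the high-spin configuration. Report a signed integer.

Group 7 minus oxidation state +2 gives a d⁵ configuration for Mn²⁺.
High-spin: t2g^3 e_g^2, CFSE = 0.0Δ_oct = 0 kJ/mol.
Low-spin t2g^5 e_g^0 gives -2.0Δ_oct = -200 kJ/mol, but forming 2 extra pairs costs 2P = 468 kJ/mol, so E(LS) = -200 + 468 = 268 kJ/mol.
Thus E(LS) − E(HS) = 268 kJ/mol.

268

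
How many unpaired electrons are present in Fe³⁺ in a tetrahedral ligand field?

Fe³⁺: group 8, so d-count = 8 − 3 = 5.
With tetrahedral geometry the complex is necessarily high-spin.
Configuration: e² t₂³, giving 5 unpaired electrons.

5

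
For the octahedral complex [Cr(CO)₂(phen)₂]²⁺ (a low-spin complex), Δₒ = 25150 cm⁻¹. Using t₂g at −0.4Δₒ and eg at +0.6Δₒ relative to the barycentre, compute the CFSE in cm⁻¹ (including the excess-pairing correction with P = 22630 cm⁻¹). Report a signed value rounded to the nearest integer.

Ligand charges: 2×(+0) from CO and 2×(+0) from phen sum to +0; with overall charge +2, Cr is +2.
Group 6 minus oxidation state +2 gives a d⁴ configuration for Cr²⁺.
The d⁴ electrons fill as t₂g⁴ eg⁰.
CFSE(orbital) = 4×(-0.4Δₒ) + 0×(0.6Δₒ) = -1.6Δₒ; with Δₒ = 25150 cm⁻¹ that is -40240 cm⁻¹.
Pairing penalty: 1 pair vs 0 in the high-spin reference → 1 extra × P = 22630 cm⁻¹.
Overall CFSE = -40240 + 22630 = -17610 cm⁻¹.

-17610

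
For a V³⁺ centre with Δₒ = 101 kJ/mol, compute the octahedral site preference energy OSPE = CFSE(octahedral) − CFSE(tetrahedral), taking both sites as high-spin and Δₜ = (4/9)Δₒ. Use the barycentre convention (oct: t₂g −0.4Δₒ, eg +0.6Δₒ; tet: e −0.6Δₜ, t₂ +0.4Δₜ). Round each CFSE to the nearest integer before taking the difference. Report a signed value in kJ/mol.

V³⁺: group 5, so d-count = 5 − 3 = 2.
Octahedral high-spin t2g^2 e_g^0: CFSE = -0.8 × 101 = -81 kJ/mol.
Tetrahedral: e^2 t2^0, CFSE = 2(−0.6) + 0(+0.4) = -1.2Δₜ = -1.2 × (4/9) × 101 = -54 kJ/mol.
Subtracting, OSPE = -81 − (-54) = -27 kJ/mol.

-27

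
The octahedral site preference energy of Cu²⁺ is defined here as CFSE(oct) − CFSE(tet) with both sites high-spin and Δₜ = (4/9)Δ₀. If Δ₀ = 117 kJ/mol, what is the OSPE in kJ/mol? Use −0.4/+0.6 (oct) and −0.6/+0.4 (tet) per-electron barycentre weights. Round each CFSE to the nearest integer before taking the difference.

-49

Cu sits in group 11; removing 2 electrons leaves Cu²⁺ with 11 − 2 = 9 d electrons.
Octahedral high-spin t₂g⁶ eg³: CFSE = -0.6 × 117 = -70 kJ/mol.
Tetrahedral: e⁴ t₂⁵, CFSE = 4(−0.6) + 5(+0.4) = -0.4Δₜ = -0.4 × (4/9) × 117 = -21 kJ/mol.
OSPE = CFSE(oct) − CFSE(tet) = -70 − (-21) = -49 kJ/mol.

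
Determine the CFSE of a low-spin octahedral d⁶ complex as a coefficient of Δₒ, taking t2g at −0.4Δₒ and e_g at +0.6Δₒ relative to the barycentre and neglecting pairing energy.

-2.4 Δₒ

Configuration: t2g^6 e_g^0.
CFSE = 6(-0.4Δₒ) + 0(0.6Δₒ) = -2.4Δₒ + 0.0Δₒ = -2.4Δₒ.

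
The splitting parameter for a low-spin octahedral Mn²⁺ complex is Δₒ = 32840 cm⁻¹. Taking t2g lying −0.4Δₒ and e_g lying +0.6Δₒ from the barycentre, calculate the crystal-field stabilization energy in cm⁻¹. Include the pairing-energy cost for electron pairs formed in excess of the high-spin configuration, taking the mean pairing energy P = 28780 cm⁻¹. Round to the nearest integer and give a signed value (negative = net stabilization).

Mn sits in group 7; removing 2 electrons leaves Mn²⁺ with 7 − 2 = 5 d electrons.
The d⁵ electrons fill as t2g^5 e_g^0.
The orbital stabilization is -2.0Δₒ = -2.0 × 32840 = -65680 cm⁻¹.
Pairing penalty: 2 pairs vs 0 in the high-spin reference → 2 extra × P = 57560 cm⁻¹.
Overall CFSE = -65680 + 57560 = -8120 cm⁻¹.

-8120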